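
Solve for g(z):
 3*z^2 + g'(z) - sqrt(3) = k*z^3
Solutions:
 g(z) = C1 + k*z^4/4 - z^3 + sqrt(3)*z


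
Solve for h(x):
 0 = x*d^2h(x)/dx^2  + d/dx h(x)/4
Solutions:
 h(x) = C1 + C2*x^(3/4)


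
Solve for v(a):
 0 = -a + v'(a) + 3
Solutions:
 v(a) = C1 + a^2/2 - 3*a


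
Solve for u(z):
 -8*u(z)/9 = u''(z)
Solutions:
 u(z) = C1*sin(2*sqrt(2)*z/3) + C2*cos(2*sqrt(2)*z/3)


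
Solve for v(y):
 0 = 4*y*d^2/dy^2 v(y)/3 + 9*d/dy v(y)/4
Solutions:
 v(y) = C1 + C2/y^(11/16)


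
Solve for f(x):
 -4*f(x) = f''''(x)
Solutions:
 f(x) = (C1*sin(x) + C2*cos(x))*exp(-x) + (C3*sin(x) + C4*cos(x))*exp(x)


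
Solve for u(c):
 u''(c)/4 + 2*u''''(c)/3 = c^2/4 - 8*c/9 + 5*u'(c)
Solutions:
 u(c) = C1 + C2*exp(2^(1/3)*c*(-(120 + sqrt(14402))^(1/3) + 2^(1/3)/(120 + sqrt(14402))^(1/3))/8)*sin(2^(1/3)*sqrt(3)*c*(2^(1/3)/(120 + sqrt(14402))^(1/3) + (120 + sqrt(14402))^(1/3))/8) + C3*exp(2^(1/3)*c*(-(120 + sqrt(14402))^(1/3) + 2^(1/3)/(120 + sqrt(14402))^(1/3))/8)*cos(2^(1/3)*sqrt(3)*c*(2^(1/3)/(120 + sqrt(14402))^(1/3) + (120 + sqrt(14402))^(1/3))/8) + C4*exp(-2^(1/3)*c*(-(120 + sqrt(14402))^(1/3) + 2^(1/3)/(120 + sqrt(14402))^(1/3))/4) - c^3/60 + 311*c^2/3600 + 311*c/36000


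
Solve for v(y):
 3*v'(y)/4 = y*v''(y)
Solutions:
 v(y) = C1 + C2*y^(7/4)


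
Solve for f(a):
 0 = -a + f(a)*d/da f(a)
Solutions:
 f(a) = -sqrt(C1 + a^2)
 f(a) = sqrt(C1 + a^2)


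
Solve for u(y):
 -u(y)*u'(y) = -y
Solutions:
 u(y) = -sqrt(C1 + y^2)
 u(y) = sqrt(C1 + y^2)


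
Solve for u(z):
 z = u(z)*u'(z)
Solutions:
 u(z) = -sqrt(C1 + z^2)
 u(z) = sqrt(C1 + z^2)


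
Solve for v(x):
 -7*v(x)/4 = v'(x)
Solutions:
 v(x) = C1*exp(-7*x/4)


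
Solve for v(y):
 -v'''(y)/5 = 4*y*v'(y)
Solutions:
 v(y) = C1 + Integral(C2*airyai(-20^(1/3)*y) + C3*airybi(-20^(1/3)*y), y)


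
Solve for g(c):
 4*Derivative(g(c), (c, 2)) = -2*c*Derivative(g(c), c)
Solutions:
 g(c) = C1 + C2*erf(c/2)


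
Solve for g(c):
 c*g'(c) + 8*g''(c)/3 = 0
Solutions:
 g(c) = C1 + C2*erf(sqrt(3)*c/4)


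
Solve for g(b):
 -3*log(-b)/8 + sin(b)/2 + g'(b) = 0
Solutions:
 g(b) = C1 + 3*b*log(-b)/8 - 3*b/8 + cos(b)/2


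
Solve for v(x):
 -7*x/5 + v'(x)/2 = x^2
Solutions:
 v(x) = C1 + 2*x^3/3 + 7*x^2/5


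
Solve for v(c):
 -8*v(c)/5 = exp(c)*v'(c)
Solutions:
 v(c) = C1*exp(8*exp(-c)/5)


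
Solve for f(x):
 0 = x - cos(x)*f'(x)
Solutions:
 f(x) = C1 + Integral(x/cos(x), x)


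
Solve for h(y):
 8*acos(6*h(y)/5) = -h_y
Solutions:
 Integral(1/acos(6*_y/5), (_y, h(y))) = C1 - 8*y


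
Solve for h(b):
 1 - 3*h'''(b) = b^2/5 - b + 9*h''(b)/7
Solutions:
 h(b) = C1 + C2*b + C3*exp(-3*b/7) - 7*b^4/540 + 203*b^3/810 - 553*b^2/405


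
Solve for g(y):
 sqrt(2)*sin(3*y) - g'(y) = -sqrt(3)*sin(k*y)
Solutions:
 g(y) = C1 - sqrt(2)*cos(3*y)/3 - sqrt(3)*cos(k*y)/k


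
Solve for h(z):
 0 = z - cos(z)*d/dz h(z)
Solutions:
 h(z) = C1 + Integral(z/cos(z), z)


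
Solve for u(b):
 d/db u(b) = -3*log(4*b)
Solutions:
 u(b) = C1 - 3*b*log(b) - b*log(64) + 3*b


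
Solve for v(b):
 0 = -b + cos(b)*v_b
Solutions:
 v(b) = C1 + Integral(b/cos(b), b)


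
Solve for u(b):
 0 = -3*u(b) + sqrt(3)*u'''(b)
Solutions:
 u(b) = C3*exp(3^(1/6)*b) + (C1*sin(3^(2/3)*b/2) + C2*cos(3^(2/3)*b/2))*exp(-3^(1/6)*b/2)


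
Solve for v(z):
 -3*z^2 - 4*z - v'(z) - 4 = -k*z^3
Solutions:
 v(z) = C1 + k*z^4/4 - z^3 - 2*z^2 - 4*z


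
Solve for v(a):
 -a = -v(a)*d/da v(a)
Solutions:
 v(a) = -sqrt(C1 + a^2)
 v(a) = sqrt(C1 + a^2)


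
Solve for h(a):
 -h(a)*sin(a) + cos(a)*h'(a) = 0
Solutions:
 h(a) = C1/cos(a)


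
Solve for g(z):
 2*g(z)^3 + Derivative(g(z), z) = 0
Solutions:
 g(z) = -sqrt(2)*sqrt(-1/(C1 - 2*z))/2
 g(z) = sqrt(2)*sqrt(-1/(C1 - 2*z))/2


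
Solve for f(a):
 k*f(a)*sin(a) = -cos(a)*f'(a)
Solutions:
 f(a) = C1*exp(k*log(cos(a)))


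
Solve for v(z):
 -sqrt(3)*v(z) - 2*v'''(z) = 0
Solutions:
 v(z) = C3*exp(-2^(2/3)*3^(1/6)*z/2) + (C1*sin(6^(2/3)*z/4) + C2*cos(6^(2/3)*z/4))*exp(2^(2/3)*3^(1/6)*z/4)


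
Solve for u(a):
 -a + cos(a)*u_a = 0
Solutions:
 u(a) = C1 + Integral(a/cos(a), a)


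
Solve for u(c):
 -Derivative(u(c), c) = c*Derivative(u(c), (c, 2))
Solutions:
 u(c) = C1 + C2*log(c)


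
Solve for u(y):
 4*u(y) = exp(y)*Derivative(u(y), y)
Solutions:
 u(y) = C1*exp(-4*exp(-y))


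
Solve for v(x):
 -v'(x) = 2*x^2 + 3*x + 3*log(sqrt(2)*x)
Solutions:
 v(x) = C1 - 2*x^3/3 - 3*x^2/2 - 3*x*log(x) - 3*x*log(2)/2 + 3*x


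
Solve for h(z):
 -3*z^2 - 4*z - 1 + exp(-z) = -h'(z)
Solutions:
 h(z) = C1 + z^3 + 2*z^2 + z + exp(-z)


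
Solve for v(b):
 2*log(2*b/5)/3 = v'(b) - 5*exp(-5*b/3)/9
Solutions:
 v(b) = C1 + 2*b*log(b)/3 + 2*b*(-log(5) - 1 + log(2))/3 - exp(-5*b/3)/3


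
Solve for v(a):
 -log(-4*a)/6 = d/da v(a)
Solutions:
 v(a) = C1 - a*log(-a)/6 + a*(1 - 2*log(2))/6


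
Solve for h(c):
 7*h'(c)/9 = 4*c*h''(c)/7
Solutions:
 h(c) = C1 + C2*c^(85/36)


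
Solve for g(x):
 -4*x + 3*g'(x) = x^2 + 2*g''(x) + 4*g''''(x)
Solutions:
 g(x) = C1 + C2*exp(3^(1/3)*x*(-(27 + sqrt(753))^(1/3) + 2*3^(1/3)/(27 + sqrt(753))^(1/3))/12)*sin(3^(1/6)*x*(6/(27 + sqrt(753))^(1/3) + 3^(2/3)*(27 + sqrt(753))^(1/3))/12) + C3*exp(3^(1/3)*x*(-(27 + sqrt(753))^(1/3) + 2*3^(1/3)/(27 + sqrt(753))^(1/3))/12)*cos(3^(1/6)*x*(6/(27 + sqrt(753))^(1/3) + 3^(2/3)*(27 + sqrt(753))^(1/3))/12) + C4*exp(-3^(1/3)*x*(-(27 + sqrt(753))^(1/3) + 2*3^(1/3)/(27 + sqrt(753))^(1/3))/6) + x^3/9 + 8*x^2/9 + 32*x/27


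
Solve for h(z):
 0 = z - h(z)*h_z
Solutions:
 h(z) = -sqrt(C1 + z^2)
 h(z) = sqrt(C1 + z^2)


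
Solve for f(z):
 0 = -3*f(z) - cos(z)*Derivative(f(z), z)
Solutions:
 f(z) = C1*(sin(z) - 1)^(3/2)/(sin(z) + 1)^(3/2)


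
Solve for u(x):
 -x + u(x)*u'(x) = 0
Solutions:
 u(x) = -sqrt(C1 + x^2)
 u(x) = sqrt(C1 + x^2)


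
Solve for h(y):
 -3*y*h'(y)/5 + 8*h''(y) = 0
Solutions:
 h(y) = C1 + C2*erfi(sqrt(15)*y/20)


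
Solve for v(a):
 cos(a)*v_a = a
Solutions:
 v(a) = C1 + Integral(a/cos(a), a)


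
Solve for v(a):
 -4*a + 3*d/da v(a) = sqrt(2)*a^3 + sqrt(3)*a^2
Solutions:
 v(a) = C1 + sqrt(2)*a^4/12 + sqrt(3)*a^3/9 + 2*a^2/3


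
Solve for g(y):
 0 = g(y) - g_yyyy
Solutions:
 g(y) = C1*exp(-y) + C2*exp(y) + C3*sin(y) + C4*cos(y)


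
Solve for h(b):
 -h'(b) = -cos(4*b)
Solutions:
 h(b) = C1 + sin(4*b)/4


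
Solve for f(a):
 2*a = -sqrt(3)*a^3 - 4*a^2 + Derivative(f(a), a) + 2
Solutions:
 f(a) = C1 + sqrt(3)*a^4/4 + 4*a^3/3 + a^2 - 2*a


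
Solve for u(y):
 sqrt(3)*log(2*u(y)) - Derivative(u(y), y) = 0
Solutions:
 -sqrt(3)*Integral(1/(log(_y) + log(2)), (_y, u(y)))/3 = C1 - y


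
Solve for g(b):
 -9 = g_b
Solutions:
 g(b) = C1 - 9*b


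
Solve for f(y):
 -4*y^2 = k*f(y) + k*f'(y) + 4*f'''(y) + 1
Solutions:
 f(y) = C1*exp(y*(k/((-3^(1/3) + 3^(5/6)*I)*(9*k + sqrt(3)*sqrt(k^2*(k + 27)))^(1/3)) + 3^(1/3)*(9*k + sqrt(3)*sqrt(k^2*(k + 27)))^(1/3)/12 - 3^(5/6)*I*(9*k + sqrt(3)*sqrt(k^2*(k + 27)))^(1/3)/12)) + C2*exp(y*(-k/((3^(1/3) + 3^(5/6)*I)*(9*k + sqrt(3)*sqrt(k^2*(k + 27)))^(1/3)) + 3^(1/3)*(9*k + sqrt(3)*sqrt(k^2*(k + 27)))^(1/3)/12 + 3^(5/6)*I*(9*k + sqrt(3)*sqrt(k^2*(k + 27)))^(1/3)/12)) + C3*exp(3^(1/3)*y*(3^(1/3)*k/(9*k + sqrt(3)*sqrt(k^2*(k + 27)))^(1/3) - (9*k + sqrt(3)*sqrt(k^2*(k + 27)))^(1/3))/6) - 4*y^2/k + 8*y/k - 9/k


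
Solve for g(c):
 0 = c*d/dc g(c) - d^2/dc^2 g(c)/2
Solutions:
 g(c) = C1 + C2*erfi(c)


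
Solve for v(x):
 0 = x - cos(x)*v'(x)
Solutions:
 v(x) = C1 + Integral(x/cos(x), x)


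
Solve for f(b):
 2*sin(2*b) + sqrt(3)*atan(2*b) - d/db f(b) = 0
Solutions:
 f(b) = C1 + sqrt(3)*(b*atan(2*b) - log(4*b^2 + 1)/4) - cos(2*b)


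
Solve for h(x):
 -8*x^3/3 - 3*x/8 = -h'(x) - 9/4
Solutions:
 h(x) = C1 + 2*x^4/3 + 3*x^2/16 - 9*x/4


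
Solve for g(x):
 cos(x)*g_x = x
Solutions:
 g(x) = C1 + Integral(x/cos(x), x)


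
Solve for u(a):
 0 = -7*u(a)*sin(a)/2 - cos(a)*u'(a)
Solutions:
 u(a) = C1*cos(a)^(7/2)


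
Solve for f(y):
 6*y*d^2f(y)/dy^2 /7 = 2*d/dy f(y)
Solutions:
 f(y) = C1 + C2*y^(10/3)


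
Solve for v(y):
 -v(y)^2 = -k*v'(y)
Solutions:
 v(y) = -k/(C1*k + y)


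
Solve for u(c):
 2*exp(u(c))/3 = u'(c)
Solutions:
 u(c) = log(-1/(C1 + 2*c)) + log(3)


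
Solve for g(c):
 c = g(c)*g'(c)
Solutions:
 g(c) = -sqrt(C1 + c^2)
 g(c) = sqrt(C1 + c^2)


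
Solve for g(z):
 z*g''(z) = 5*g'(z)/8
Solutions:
 g(z) = C1 + C2*z^(13/8)


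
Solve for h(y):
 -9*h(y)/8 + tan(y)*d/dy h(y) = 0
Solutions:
 h(y) = C1*sin(y)^(9/8)


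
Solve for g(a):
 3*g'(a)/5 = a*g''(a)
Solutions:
 g(a) = C1 + C2*a^(8/5)


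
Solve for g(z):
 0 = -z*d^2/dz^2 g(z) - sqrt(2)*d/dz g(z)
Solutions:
 g(z) = C1 + C2*z^(1 - sqrt(2))


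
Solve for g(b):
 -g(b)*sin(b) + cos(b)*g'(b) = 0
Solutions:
 g(b) = C1/cos(b)


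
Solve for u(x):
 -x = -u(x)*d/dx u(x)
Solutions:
 u(x) = -sqrt(C1 + x^2)
 u(x) = sqrt(C1 + x^2)


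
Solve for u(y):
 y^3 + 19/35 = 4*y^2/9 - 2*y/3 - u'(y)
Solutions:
 u(y) = C1 - y^4/4 + 4*y^3/27 - y^2/3 - 19*y/35


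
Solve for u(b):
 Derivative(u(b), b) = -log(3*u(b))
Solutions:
 Integral(1/(log(_y) + log(3)), (_y, u(b))) = C1 - b


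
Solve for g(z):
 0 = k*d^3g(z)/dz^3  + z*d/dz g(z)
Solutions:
 g(z) = C1 + Integral(C2*airyai(z*(-1/k)^(1/3)) + C3*airybi(z*(-1/k)^(1/3)), z)


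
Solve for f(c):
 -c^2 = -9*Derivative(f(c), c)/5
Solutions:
 f(c) = C1 + 5*c^3/27


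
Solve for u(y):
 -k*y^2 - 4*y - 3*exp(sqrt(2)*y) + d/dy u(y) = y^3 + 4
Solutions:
 u(y) = C1 + k*y^3/3 + y^4/4 + 2*y^2 + 4*y + 3*sqrt(2)*exp(sqrt(2)*y)/2


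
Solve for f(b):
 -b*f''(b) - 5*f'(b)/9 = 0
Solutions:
 f(b) = C1 + C2*b^(4/9)


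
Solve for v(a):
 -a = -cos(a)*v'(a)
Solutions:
 v(a) = C1 + Integral(a/cos(a), a)


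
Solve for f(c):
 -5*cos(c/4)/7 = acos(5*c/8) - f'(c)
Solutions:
 f(c) = C1 + c*acos(5*c/8) - sqrt(64 - 25*c^2)/5 + 20*sin(c/4)/7


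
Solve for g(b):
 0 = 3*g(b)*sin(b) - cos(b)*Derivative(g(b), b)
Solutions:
 g(b) = C1/cos(b)^3


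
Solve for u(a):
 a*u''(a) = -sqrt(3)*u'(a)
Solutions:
 u(a) = C1 + C2*a^(1 - sqrt(3))


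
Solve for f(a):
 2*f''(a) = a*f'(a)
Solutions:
 f(a) = C1 + C2*erfi(a/2)


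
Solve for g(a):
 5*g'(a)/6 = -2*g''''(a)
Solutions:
 g(a) = C1 + C4*exp(a*(-90^(1/3) + 3*10^(1/3)*3^(2/3))/24)*sin(10^(1/3)*3^(1/6)*a/4) + C5*exp(a*(-90^(1/3) + 3*10^(1/3)*3^(2/3))/24)*cos(10^(1/3)*3^(1/6)*a/4) + C6*exp(-a*(90^(1/3) + 3*10^(1/3)*3^(2/3))/24) + (C2*sin(10^(1/3)*3^(1/6)*a/4) + C3*cos(10^(1/3)*3^(1/6)*a/4))*exp(90^(1/3)*a/12)


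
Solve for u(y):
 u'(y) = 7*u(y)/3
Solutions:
 u(y) = C1*exp(7*y/3)


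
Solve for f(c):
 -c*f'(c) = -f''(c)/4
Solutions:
 f(c) = C1 + C2*erfi(sqrt(2)*c)


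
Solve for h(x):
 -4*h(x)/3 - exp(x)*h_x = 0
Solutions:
 h(x) = C1*exp(4*exp(-x)/3)


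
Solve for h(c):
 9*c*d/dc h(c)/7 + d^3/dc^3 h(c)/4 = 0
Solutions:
 h(c) = C1 + Integral(C2*airyai(-42^(2/3)*c/7) + C3*airybi(-42^(2/3)*c/7), c)


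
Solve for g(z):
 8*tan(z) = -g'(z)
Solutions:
 g(z) = C1 + 8*log(cos(z))


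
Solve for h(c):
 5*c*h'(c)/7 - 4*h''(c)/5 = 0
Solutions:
 h(c) = C1 + C2*erfi(5*sqrt(14)*c/28)


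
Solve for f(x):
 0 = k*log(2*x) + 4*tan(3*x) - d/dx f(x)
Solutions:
 f(x) = C1 + k*x*(log(x) - 1) + k*x*log(2) - 4*log(cos(3*x))/3


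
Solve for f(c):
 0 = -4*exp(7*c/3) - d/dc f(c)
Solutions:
 f(c) = C1 - 12*exp(7*c/3)/7


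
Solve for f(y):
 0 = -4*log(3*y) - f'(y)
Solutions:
 f(y) = C1 - 4*y*log(y) - y*log(81) + 4*y


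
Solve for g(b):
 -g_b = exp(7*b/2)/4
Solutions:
 g(b) = C1 - exp(7*b/2)/14


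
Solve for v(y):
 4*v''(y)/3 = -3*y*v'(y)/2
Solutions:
 v(y) = C1 + C2*erf(3*y/4)


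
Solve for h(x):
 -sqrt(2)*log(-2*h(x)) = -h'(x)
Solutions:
 -sqrt(2)*Integral(1/(log(-_y) + log(2)), (_y, h(x)))/2 = C1 - x


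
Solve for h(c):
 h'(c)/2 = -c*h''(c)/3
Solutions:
 h(c) = C1 + C2/sqrt(c)


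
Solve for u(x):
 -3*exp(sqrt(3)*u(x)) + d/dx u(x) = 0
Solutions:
 u(x) = sqrt(3)*(2*log(-1/(C1 + 3*x)) - log(3))/6


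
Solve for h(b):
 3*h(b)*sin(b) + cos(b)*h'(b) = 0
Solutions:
 h(b) = C1*cos(b)^3


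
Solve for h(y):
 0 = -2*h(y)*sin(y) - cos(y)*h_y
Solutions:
 h(y) = C1*cos(y)^2


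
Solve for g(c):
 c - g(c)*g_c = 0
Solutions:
 g(c) = -sqrt(C1 + c^2)
 g(c) = sqrt(C1 + c^2)


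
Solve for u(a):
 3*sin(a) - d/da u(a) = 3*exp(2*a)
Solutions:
 u(a) = C1 - 3*exp(2*a)/2 - 3*cos(a)


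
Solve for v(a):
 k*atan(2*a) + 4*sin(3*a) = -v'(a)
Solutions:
 v(a) = C1 - k*(a*atan(2*a) - log(4*a^2 + 1)/4) + 4*cos(3*a)/3


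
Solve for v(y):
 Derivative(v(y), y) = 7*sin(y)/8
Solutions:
 v(y) = C1 - 7*cos(y)/8


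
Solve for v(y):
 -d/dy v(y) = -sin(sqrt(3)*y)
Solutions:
 v(y) = C1 - sqrt(3)*cos(sqrt(3)*y)/3


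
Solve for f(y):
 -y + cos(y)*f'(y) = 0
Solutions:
 f(y) = C1 + Integral(y/cos(y), y)


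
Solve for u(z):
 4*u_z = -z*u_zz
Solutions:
 u(z) = C1 + C2/z^3


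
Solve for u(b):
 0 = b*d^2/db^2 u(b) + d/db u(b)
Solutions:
 u(b) = C1 + C2*log(b)


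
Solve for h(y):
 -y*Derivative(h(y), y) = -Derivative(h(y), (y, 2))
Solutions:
 h(y) = C1 + C2*erfi(sqrt(2)*y/2)


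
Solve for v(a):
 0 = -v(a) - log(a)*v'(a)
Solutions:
 v(a) = C1*exp(-li(a))


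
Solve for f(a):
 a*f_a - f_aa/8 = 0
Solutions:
 f(a) = C1 + C2*erfi(2*a)


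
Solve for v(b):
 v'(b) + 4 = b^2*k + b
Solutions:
 v(b) = C1 + b^3*k/3 + b^2/2 - 4*b


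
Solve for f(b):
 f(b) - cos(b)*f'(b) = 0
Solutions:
 f(b) = C1*sqrt(sin(b) + 1)/sqrt(sin(b) - 1)


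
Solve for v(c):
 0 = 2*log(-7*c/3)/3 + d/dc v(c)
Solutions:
 v(c) = C1 - 2*c*log(-c)/3 + 2*c*(-log(7) + 1 + log(3))/3


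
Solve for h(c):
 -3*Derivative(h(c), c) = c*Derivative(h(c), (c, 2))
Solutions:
 h(c) = C1 + C2/c^2


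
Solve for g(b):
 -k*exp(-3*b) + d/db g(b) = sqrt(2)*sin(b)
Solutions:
 g(b) = C1 - k*exp(-3*b)/3 - sqrt(2)*cos(b)


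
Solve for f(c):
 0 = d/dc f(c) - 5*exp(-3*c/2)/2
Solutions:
 f(c) = C1 - 5*exp(-3*c/2)/3


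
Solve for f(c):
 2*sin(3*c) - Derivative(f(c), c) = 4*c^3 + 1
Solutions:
 f(c) = C1 - c^4 - c - 2*cos(3*c)/3


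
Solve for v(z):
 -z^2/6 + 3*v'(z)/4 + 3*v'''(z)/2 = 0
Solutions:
 v(z) = C1 + C2*sin(sqrt(2)*z/2) + C3*cos(sqrt(2)*z/2) + 2*z^3/27 - 8*z/9


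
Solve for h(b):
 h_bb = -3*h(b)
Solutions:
 h(b) = C1*sin(sqrt(3)*b) + C2*cos(sqrt(3)*b)


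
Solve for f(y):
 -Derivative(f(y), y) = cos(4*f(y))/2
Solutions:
 f(y) = -asin((C1 + exp(4*y))/(C1 - exp(4*y)))/4 + pi/4
 f(y) = asin((C1 + exp(4*y))/(C1 - exp(4*y)))/4


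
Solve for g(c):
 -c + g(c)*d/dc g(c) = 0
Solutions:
 g(c) = -sqrt(C1 + c^2)
 g(c) = sqrt(C1 + c^2)


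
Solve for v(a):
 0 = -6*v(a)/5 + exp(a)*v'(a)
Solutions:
 v(a) = C1*exp(-6*exp(-a)/5)


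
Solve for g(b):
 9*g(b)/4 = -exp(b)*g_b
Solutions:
 g(b) = C1*exp(9*exp(-b)/4)


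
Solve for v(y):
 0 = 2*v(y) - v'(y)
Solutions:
 v(y) = C1*exp(2*y)


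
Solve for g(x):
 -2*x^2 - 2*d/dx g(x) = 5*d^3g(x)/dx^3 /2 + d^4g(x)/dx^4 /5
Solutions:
 g(x) = C1 + C2*exp(x*(-50 + 125*5^(2/3)/(12*sqrt(9699) + 3341)^(1/3) + 5^(1/3)*(12*sqrt(9699) + 3341)^(1/3))/12)*sin(sqrt(3)*5^(1/3)*x*(-(12*sqrt(9699) + 3341)^(1/3) + 125*5^(1/3)/(12*sqrt(9699) + 3341)^(1/3))/12) + C3*exp(x*(-50 + 125*5^(2/3)/(12*sqrt(9699) + 3341)^(1/3) + 5^(1/3)*(12*sqrt(9699) + 3341)^(1/3))/12)*cos(sqrt(3)*5^(1/3)*x*(-(12*sqrt(9699) + 3341)^(1/3) + 125*5^(1/3)/(12*sqrt(9699) + 3341)^(1/3))/12) + C4*exp(-x*(125*5^(2/3)/(12*sqrt(9699) + 3341)^(1/3) + 25 + 5^(1/3)*(12*sqrt(9699) + 3341)^(1/3))/6) - x^3/3 + 5*x/2


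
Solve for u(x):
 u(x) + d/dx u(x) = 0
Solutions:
 u(x) = C1*exp(-x)


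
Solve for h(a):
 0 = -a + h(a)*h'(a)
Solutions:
 h(a) = -sqrt(C1 + a^2)
 h(a) = sqrt(C1 + a^2)


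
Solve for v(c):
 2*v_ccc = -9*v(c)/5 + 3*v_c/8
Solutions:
 v(c) = C1*exp(5^(1/3)*c*(5/(sqrt(20711) + 144)^(1/3) + 5^(1/3)*(sqrt(20711) + 144)^(1/3))/40)*sin(sqrt(3)*5^(1/3)*c*(-5^(1/3)*(sqrt(20711) + 144)^(1/3) + 5/(sqrt(20711) + 144)^(1/3))/40) + C2*exp(5^(1/3)*c*(5/(sqrt(20711) + 144)^(1/3) + 5^(1/3)*(sqrt(20711) + 144)^(1/3))/40)*cos(sqrt(3)*5^(1/3)*c*(-5^(1/3)*(sqrt(20711) + 144)^(1/3) + 5/(sqrt(20711) + 144)^(1/3))/40) + C3*exp(-5^(1/3)*c*(5/(sqrt(20711) + 144)^(1/3) + 5^(1/3)*(sqrt(20711) + 144)^(1/3))/20)


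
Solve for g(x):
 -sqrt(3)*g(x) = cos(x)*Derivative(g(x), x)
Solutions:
 g(x) = C1*(sin(x) - 1)^(sqrt(3)/2)/(sin(x) + 1)^(sqrt(3)/2)


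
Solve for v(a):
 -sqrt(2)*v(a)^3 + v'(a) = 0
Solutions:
 v(a) = -sqrt(2)*sqrt(-1/(C1 + sqrt(2)*a))/2
 v(a) = sqrt(2)*sqrt(-1/(C1 + sqrt(2)*a))/2


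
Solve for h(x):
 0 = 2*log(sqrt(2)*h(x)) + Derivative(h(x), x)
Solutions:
 Integral(1/(2*log(_y) + log(2)), (_y, h(x))) = C1 - x


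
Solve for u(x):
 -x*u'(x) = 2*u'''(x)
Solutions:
 u(x) = C1 + Integral(C2*airyai(-2^(2/3)*x/2) + C3*airybi(-2^(2/3)*x/2), x)


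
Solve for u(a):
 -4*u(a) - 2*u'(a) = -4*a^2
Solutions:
 u(a) = C1*exp(-2*a) + a^2 - a + 1/2


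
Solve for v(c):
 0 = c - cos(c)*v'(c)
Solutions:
 v(c) = C1 + Integral(c/cos(c), c)


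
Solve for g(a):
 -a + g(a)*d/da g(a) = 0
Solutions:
 g(a) = -sqrt(C1 + a^2)
 g(a) = sqrt(C1 + a^2)


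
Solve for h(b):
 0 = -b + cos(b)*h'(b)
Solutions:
 h(b) = C1 + Integral(b/cos(b), b)


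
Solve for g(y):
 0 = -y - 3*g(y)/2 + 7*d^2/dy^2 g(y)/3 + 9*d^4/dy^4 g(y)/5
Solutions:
 g(y) = C1*exp(-sqrt(6)*y*sqrt(-35 + sqrt(3655))/18) + C2*exp(sqrt(6)*y*sqrt(-35 + sqrt(3655))/18) + C3*sin(sqrt(6)*y*sqrt(35 + sqrt(3655))/18) + C4*cos(sqrt(6)*y*sqrt(35 + sqrt(3655))/18) - 2*y/3


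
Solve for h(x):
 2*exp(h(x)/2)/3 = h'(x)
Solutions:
 h(x) = 2*log(-1/(C1 + 2*x)) + 2*log(6)


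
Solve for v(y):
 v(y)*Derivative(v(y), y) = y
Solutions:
 v(y) = -sqrt(C1 + y^2)
 v(y) = sqrt(C1 + y^2)


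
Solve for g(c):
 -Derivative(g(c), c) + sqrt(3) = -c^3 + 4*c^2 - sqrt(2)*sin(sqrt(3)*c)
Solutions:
 g(c) = C1 + c^4/4 - 4*c^3/3 + sqrt(3)*c - sqrt(6)*cos(sqrt(3)*c)/3


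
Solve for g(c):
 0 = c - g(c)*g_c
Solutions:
 g(c) = -sqrt(C1 + c^2)
 g(c) = sqrt(C1 + c^2)


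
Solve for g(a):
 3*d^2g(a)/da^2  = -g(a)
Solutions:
 g(a) = C1*sin(sqrt(3)*a/3) + C2*cos(sqrt(3)*a/3)


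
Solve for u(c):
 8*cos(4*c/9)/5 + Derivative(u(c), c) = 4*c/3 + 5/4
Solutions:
 u(c) = C1 + 2*c^2/3 + 5*c/4 - 18*sin(4*c/9)/5


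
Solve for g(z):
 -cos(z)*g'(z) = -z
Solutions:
 g(z) = C1 + Integral(z/cos(z), z)


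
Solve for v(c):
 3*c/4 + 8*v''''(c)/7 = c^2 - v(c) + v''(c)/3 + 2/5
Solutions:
 v(c) = c^2 - 3*c/4 + (C1*sin(14^(1/4)*c*sin(atan(sqrt(1967)/7)/2)/2) + C2*cos(14^(1/4)*c*sin(atan(sqrt(1967)/7)/2)/2))*exp(-14^(1/4)*c*cos(atan(sqrt(1967)/7)/2)/2) + (C3*sin(14^(1/4)*c*sin(atan(sqrt(1967)/7)/2)/2) + C4*cos(14^(1/4)*c*sin(atan(sqrt(1967)/7)/2)/2))*exp(14^(1/4)*c*cos(atan(sqrt(1967)/7)/2)/2) + 16/15


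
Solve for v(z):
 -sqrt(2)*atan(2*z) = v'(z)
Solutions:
 v(z) = C1 - sqrt(2)*(z*atan(2*z) - log(4*z^2 + 1)/4)


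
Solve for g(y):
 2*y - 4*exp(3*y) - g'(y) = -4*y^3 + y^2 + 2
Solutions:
 g(y) = C1 + y^4 - y^3/3 + y^2 - 2*y - 4*exp(3*y)/3


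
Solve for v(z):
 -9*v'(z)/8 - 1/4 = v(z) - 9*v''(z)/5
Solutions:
 v(z) = C1*exp(z*(15 - sqrt(1505))/48) + C2*exp(z*(15 + sqrt(1505))/48) - 1/4


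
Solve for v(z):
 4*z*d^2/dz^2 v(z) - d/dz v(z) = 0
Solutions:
 v(z) = C1 + C2*z^(5/4)


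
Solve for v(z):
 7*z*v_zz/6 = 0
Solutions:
 v(z) = C1 + C2*z


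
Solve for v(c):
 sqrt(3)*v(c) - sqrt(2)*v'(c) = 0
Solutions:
 v(c) = C1*exp(sqrt(6)*c/2)


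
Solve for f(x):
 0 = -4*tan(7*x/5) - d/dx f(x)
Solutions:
 f(x) = C1 + 20*log(cos(7*x/5))/7


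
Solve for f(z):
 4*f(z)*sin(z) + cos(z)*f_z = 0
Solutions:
 f(z) = C1*cos(z)^4


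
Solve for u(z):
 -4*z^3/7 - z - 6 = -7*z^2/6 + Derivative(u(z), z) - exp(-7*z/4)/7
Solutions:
 u(z) = C1 - z^4/7 + 7*z^3/18 - z^2/2 - 6*z - 4*exp(-7*z/4)/49


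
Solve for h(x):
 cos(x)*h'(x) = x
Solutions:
 h(x) = C1 + Integral(x/cos(x), x)


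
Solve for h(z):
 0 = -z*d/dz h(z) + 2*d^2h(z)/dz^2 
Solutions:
 h(z) = C1 + C2*erfi(z/2)


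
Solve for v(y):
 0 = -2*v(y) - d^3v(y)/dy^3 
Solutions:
 v(y) = C3*exp(-2^(1/3)*y) + (C1*sin(2^(1/3)*sqrt(3)*y/2) + C2*cos(2^(1/3)*sqrt(3)*y/2))*exp(2^(1/3)*y/2)


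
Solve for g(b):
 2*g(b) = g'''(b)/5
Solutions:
 g(b) = C3*exp(10^(1/3)*b) + (C1*sin(10^(1/3)*sqrt(3)*b/2) + C2*cos(10^(1/3)*sqrt(3)*b/2))*exp(-10^(1/3)*b/2)


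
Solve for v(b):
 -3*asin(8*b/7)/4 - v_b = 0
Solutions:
 v(b) = C1 - 3*b*asin(8*b/7)/4 - 3*sqrt(49 - 64*b^2)/32


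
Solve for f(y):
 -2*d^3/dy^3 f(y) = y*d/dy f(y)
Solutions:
 f(y) = C1 + Integral(C2*airyai(-2^(2/3)*y/2) + C3*airybi(-2^(2/3)*y/2), y)


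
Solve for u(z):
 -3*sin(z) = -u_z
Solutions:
 u(z) = C1 - 3*cos(z)


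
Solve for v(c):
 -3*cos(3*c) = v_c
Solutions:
 v(c) = C1 - sin(3*c)


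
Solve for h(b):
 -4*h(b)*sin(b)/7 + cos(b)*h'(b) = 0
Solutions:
 h(b) = C1/cos(b)^(4/7)


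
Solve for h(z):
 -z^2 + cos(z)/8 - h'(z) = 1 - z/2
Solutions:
 h(z) = C1 - z^3/3 + z^2/4 - z + sin(z)/8


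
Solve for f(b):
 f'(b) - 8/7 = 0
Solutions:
 f(b) = C1 + 8*b/7


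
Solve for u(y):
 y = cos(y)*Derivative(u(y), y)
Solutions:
 u(y) = C1 + Integral(y/cos(y), y)


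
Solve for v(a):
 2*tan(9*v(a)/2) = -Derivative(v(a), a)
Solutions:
 v(a) = -2*asin(C1*exp(-9*a))/9 + 2*pi/9
 v(a) = 2*asin(C1*exp(-9*a))/9


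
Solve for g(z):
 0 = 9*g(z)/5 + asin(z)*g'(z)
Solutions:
 g(z) = C1*exp(-9*Integral(1/asin(z), z)/5)


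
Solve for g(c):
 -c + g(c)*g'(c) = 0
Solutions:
 g(c) = -sqrt(C1 + c^2)
 g(c) = sqrt(C1 + c^2)


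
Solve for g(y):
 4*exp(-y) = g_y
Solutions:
 g(y) = C1 - 4*exp(-y)


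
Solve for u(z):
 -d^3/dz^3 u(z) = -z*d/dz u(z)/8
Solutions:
 u(z) = C1 + Integral(C2*airyai(z/2) + C3*airybi(z/2), z)


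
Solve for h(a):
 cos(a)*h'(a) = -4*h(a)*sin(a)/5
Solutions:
 h(a) = C1*cos(a)^(4/5)


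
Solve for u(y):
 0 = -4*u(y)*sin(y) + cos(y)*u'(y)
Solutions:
 u(y) = C1/cos(y)^4


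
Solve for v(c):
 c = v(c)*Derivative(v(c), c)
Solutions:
 v(c) = -sqrt(C1 + c^2)
 v(c) = sqrt(C1 + c^2)


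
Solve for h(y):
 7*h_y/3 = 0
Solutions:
 h(y) = C1


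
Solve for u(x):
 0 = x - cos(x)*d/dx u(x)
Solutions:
 u(x) = C1 + Integral(x/cos(x), x)


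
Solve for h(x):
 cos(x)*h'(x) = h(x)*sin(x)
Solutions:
 h(x) = C1/cos(x)


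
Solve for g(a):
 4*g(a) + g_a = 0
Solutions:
 g(a) = C1*exp(-4*a)


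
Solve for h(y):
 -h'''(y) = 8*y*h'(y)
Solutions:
 h(y) = C1 + Integral(C2*airyai(-2*y) + C3*airybi(-2*y), y)


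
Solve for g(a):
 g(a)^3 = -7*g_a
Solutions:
 g(a) = -sqrt(14)*sqrt(-1/(C1 - a))/2
 g(a) = sqrt(14)*sqrt(-1/(C1 - a))/2


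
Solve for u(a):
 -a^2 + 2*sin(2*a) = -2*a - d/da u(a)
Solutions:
 u(a) = C1 + a^3/3 - a^2 + cos(2*a)


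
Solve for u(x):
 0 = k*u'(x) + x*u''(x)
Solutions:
 u(x) = C1 + x^(1 - re(k))*(C2*sin(log(x)*Abs(im(k))) + C3*cos(log(x)*im(k)))


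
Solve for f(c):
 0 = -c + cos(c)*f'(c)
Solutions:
 f(c) = C1 + Integral(c/cos(c), c)


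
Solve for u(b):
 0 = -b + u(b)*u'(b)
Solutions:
 u(b) = -sqrt(C1 + b^2)
 u(b) = sqrt(C1 + b^2)


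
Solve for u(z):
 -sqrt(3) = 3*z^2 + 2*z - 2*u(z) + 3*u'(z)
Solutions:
 u(z) = C1*exp(2*z/3) + 3*z^2/2 + 11*z/2 + sqrt(3)/2 + 33/4


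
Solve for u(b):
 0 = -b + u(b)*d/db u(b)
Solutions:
 u(b) = -sqrt(C1 + b^2)
 u(b) = sqrt(C1 + b^2)


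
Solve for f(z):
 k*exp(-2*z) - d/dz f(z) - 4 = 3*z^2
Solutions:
 f(z) = C1 - k*exp(-2*z)/2 - z^3 - 4*z


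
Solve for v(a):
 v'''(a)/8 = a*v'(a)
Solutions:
 v(a) = C1 + Integral(C2*airyai(2*a) + C3*airybi(2*a), a)


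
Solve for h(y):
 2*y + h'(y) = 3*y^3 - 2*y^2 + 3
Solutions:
 h(y) = C1 + 3*y^4/4 - 2*y^3/3 - y^2 + 3*y


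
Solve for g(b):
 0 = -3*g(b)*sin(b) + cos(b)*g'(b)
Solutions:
 g(b) = C1/cos(b)^3


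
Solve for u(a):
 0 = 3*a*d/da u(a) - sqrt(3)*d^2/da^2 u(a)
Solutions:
 u(a) = C1 + C2*erfi(sqrt(2)*3^(1/4)*a/2)


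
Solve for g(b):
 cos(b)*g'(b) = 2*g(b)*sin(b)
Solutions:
 g(b) = C1/cos(b)^2


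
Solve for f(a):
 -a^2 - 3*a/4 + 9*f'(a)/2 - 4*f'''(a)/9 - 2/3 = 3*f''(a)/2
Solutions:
 f(a) = C1 + C2*exp(9*a*(-3 + sqrt(41))/16) + C3*exp(-9*a*(3 + sqrt(41))/16) + 2*a^3/27 + 17*a^2/108 + 433*a/1458


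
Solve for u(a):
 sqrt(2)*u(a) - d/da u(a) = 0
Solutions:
 u(a) = C1*exp(sqrt(2)*a)


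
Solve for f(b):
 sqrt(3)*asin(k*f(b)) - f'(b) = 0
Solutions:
 Integral(1/asin(_y*k), (_y, f(b))) = C1 + sqrt(3)*b


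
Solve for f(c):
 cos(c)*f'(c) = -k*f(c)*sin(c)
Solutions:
 f(c) = C1*exp(k*log(cos(c)))


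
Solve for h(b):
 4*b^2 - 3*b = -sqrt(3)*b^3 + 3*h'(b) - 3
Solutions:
 h(b) = C1 + sqrt(3)*b^4/12 + 4*b^3/9 - b^2/2 + b


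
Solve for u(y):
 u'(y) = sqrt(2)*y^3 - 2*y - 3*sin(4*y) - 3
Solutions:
 u(y) = C1 + sqrt(2)*y^4/4 - y^2 - 3*y + 3*cos(4*y)/4


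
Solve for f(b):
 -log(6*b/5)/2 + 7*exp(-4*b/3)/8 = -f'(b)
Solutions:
 f(b) = C1 + b*log(b)/2 + b*(-log(5) - 1 + log(6))/2 + 21*exp(-4*b/3)/32


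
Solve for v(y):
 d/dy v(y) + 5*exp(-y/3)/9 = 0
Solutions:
 v(y) = C1 + 5*exp(-y/3)/3


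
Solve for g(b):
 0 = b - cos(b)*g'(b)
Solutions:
 g(b) = C1 + Integral(b/cos(b), b)


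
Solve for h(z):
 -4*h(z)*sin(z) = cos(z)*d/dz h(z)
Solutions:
 h(z) = C1*cos(z)^4


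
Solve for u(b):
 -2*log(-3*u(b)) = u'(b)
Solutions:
 Integral(1/(log(-_y) + log(3)), (_y, u(b)))/2 = C1 - b


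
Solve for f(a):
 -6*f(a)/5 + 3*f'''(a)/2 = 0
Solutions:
 f(a) = C3*exp(10^(2/3)*a/5) + (C1*sin(10^(2/3)*sqrt(3)*a/10) + C2*cos(10^(2/3)*sqrt(3)*a/10))*exp(-10^(2/3)*a/10)


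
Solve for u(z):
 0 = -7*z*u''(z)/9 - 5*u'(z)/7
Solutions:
 u(z) = C1 + C2*z^(4/49)


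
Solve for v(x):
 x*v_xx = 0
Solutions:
 v(x) = C1 + C2*x


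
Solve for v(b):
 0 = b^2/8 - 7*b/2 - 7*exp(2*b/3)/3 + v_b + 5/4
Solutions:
 v(b) = C1 - b^3/24 + 7*b^2/4 - 5*b/4 + 7*exp(2*b/3)/2


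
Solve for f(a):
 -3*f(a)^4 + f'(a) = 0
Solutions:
 f(a) = (-1/(C1 + 9*a))^(1/3)
 f(a) = (-1/(C1 + 3*a))^(1/3)*(-3^(2/3) - 3*3^(1/6)*I)/6
 f(a) = (-1/(C1 + 3*a))^(1/3)*(-3^(2/3) + 3*3^(1/6)*I)/6


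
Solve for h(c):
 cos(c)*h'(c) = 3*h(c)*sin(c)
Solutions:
 h(c) = C1/cos(c)^3


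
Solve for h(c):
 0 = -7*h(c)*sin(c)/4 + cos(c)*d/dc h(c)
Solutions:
 h(c) = C1/cos(c)^(7/4)


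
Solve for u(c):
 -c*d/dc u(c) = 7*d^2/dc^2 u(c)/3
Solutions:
 u(c) = C1 + C2*erf(sqrt(42)*c/14)


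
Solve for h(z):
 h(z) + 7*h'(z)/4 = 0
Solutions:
 h(z) = C1*exp(-4*z/7)


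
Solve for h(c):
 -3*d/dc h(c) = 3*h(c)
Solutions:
 h(c) = C1*exp(-c)


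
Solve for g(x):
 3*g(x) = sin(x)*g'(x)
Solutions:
 g(x) = C1*(cos(x) - 1)^(3/2)/(cos(x) + 1)^(3/2)


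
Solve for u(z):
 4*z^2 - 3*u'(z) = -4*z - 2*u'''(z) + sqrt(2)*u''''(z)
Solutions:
 u(z) = C1 + C2*exp(z*(4*2^(2/3)/(9*sqrt(130) + 73*sqrt(2))^(1/3) + 4*sqrt(2) + 2^(1/3)*(9*sqrt(130) + 73*sqrt(2))^(1/3))/12)*sin(2^(1/3)*sqrt(3)*z*(-(9*sqrt(130) + 73*sqrt(2))^(1/3) + 4*2^(1/3)/(9*sqrt(130) + 73*sqrt(2))^(1/3))/12) + C3*exp(z*(4*2^(2/3)/(9*sqrt(130) + 73*sqrt(2))^(1/3) + 4*sqrt(2) + 2^(1/3)*(9*sqrt(130) + 73*sqrt(2))^(1/3))/12)*cos(2^(1/3)*sqrt(3)*z*(-(9*sqrt(130) + 73*sqrt(2))^(1/3) + 4*2^(1/3)/(9*sqrt(130) + 73*sqrt(2))^(1/3))/12) + C4*exp(z*(-2^(1/3)*(9*sqrt(130) + 73*sqrt(2))^(1/3) - 4*2^(2/3)/(9*sqrt(130) + 73*sqrt(2))^(1/3) + 2*sqrt(2))/6) + 4*z^3/9 + 2*z^2/3 + 16*z/9


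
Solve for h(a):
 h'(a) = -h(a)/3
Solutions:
 h(a) = C1*exp(-a/3)


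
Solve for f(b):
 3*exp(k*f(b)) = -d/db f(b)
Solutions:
 f(b) = Piecewise((log(1/(C1*k + 3*b*k))/k, Ne(k, 0)), (nan, True))
 f(b) = Piecewise((C1 - 3*b, Eq(k, 0)), (nan, True))


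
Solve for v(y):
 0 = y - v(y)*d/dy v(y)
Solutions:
 v(y) = -sqrt(C1 + y^2)
 v(y) = sqrt(C1 + y^2)


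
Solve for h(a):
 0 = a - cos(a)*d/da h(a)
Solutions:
 h(a) = C1 + Integral(a/cos(a), a)


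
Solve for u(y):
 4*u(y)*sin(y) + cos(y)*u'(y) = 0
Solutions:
 u(y) = C1*cos(y)^4


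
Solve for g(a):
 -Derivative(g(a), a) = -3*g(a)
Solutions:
 g(a) = C1*exp(3*a)


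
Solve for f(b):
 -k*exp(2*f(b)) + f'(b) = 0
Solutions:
 f(b) = log(-sqrt(-1/(C1 + b*k))) - log(2)/2
 f(b) = log(-1/(C1 + b*k))/2 - log(2)/2


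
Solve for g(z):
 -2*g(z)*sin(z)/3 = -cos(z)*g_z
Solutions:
 g(z) = C1/cos(z)^(2/3)


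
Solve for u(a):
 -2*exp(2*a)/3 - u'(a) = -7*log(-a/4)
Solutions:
 u(a) = C1 + 7*a*log(-a) + 7*a*(-2*log(2) - 1) - exp(2*a)/3


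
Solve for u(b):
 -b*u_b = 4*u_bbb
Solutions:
 u(b) = C1 + Integral(C2*airyai(-2^(1/3)*b/2) + C3*airybi(-2^(1/3)*b/2), b)


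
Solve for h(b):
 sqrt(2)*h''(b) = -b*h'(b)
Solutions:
 h(b) = C1 + C2*erf(2^(1/4)*b/2)


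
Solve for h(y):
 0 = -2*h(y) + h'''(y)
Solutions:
 h(y) = C3*exp(2^(1/3)*y) + (C1*sin(2^(1/3)*sqrt(3)*y/2) + C2*cos(2^(1/3)*sqrt(3)*y/2))*exp(-2^(1/3)*y/2)


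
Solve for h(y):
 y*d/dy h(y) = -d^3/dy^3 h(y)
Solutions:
 h(y) = C1 + Integral(C2*airyai(-y) + C3*airybi(-y), y)


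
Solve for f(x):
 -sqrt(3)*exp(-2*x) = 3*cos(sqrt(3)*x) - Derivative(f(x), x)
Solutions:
 f(x) = C1 + sqrt(3)*sin(sqrt(3)*x) - sqrt(3)*exp(-2*x)/2


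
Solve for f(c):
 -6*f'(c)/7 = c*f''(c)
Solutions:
 f(c) = C1 + C2*c^(1/7)


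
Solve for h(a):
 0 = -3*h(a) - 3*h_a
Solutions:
 h(a) = C1*exp(-a)


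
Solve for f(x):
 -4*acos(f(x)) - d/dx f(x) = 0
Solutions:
 Integral(1/acos(_y), (_y, f(x))) = C1 - 4*x


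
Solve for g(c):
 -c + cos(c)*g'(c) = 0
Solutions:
 g(c) = C1 + Integral(c/cos(c), c)


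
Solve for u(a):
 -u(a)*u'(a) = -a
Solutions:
 u(a) = -sqrt(C1 + a^2)
 u(a) = sqrt(C1 + a^2)


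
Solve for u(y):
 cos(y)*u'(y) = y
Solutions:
 u(y) = C1 + Integral(y/cos(y), y)


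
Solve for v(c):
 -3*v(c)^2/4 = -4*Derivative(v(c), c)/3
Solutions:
 v(c) = -16/(C1 + 9*c)


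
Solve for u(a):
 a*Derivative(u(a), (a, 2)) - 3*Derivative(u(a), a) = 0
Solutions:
 u(a) = C1 + C2*a^4


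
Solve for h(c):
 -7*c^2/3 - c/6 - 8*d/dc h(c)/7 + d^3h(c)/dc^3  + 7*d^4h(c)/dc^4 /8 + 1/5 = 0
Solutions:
 h(c) = C1 + C2*exp(-c*(8*2^(1/3)/(3*sqrt(3297) + 173)^(1/3) + 8 + 2^(2/3)*(3*sqrt(3297) + 173)^(1/3))/21)*sin(2^(1/3)*sqrt(3)*c*(-2^(1/3)*(3*sqrt(3297) + 173)^(1/3) + 8/(3*sqrt(3297) + 173)^(1/3))/21) + C3*exp(-c*(8*2^(1/3)/(3*sqrt(3297) + 173)^(1/3) + 8 + 2^(2/3)*(3*sqrt(3297) + 173)^(1/3))/21)*cos(2^(1/3)*sqrt(3)*c*(-2^(1/3)*(3*sqrt(3297) + 173)^(1/3) + 8/(3*sqrt(3297) + 173)^(1/3))/21) + C4*exp(2*c*(-4 + 8*2^(1/3)/(3*sqrt(3297) + 173)^(1/3) + 2^(2/3)*(3*sqrt(3297) + 173)^(1/3))/21) - 49*c^3/72 - 7*c^2/96 - 1631*c/480


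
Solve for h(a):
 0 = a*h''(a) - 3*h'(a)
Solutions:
 h(a) = C1 + C2*a^4


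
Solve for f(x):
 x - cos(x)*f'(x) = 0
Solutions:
 f(x) = C1 + Integral(x/cos(x), x)


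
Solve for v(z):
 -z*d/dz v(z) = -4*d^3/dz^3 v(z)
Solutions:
 v(z) = C1 + Integral(C2*airyai(2^(1/3)*z/2) + C3*airybi(2^(1/3)*z/2), z)


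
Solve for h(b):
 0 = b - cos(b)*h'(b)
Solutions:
 h(b) = C1 + Integral(b/cos(b), b)


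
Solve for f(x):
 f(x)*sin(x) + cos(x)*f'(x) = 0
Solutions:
 f(x) = C1*cos(x)


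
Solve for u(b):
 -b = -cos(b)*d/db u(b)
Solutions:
 u(b) = C1 + Integral(b/cos(b), b)


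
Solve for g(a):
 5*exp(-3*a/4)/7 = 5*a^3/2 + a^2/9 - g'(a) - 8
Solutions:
 g(a) = C1 + 5*a^4/8 + a^3/27 - 8*a + 20*exp(-3*a/4)/21


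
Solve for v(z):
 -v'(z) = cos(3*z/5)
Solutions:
 v(z) = C1 - 5*sin(3*z/5)/3


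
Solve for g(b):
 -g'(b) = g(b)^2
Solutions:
 g(b) = 1/(C1 + b)


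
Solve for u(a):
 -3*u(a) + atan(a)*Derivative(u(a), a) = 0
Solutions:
 u(a) = C1*exp(3*Integral(1/atan(a), a))


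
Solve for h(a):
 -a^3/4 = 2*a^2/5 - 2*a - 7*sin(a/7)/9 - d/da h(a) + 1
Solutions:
 h(a) = C1 + a^4/16 + 2*a^3/15 - a^2 + a + 49*cos(a/7)/9


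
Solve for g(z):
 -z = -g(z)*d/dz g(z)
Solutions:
 g(z) = -sqrt(C1 + z^2)
 g(z) = sqrt(C1 + z^2)


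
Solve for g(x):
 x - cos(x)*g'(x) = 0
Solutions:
 g(x) = C1 + Integral(x/cos(x), x)


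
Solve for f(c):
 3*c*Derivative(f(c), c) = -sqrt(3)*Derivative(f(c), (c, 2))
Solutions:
 f(c) = C1 + C2*erf(sqrt(2)*3^(1/4)*c/2)


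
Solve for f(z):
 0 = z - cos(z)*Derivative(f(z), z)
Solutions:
 f(z) = C1 + Integral(z/cos(z), z)


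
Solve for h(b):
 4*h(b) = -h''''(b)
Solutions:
 h(b) = (C1*sin(b) + C2*cos(b))*exp(-b) + (C3*sin(b) + C4*cos(b))*exp(b)


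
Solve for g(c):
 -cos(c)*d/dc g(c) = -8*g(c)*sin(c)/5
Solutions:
 g(c) = C1/cos(c)^(8/5)


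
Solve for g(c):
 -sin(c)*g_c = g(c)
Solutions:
 g(c) = C1*sqrt(cos(c) + 1)/sqrt(cos(c) - 1)


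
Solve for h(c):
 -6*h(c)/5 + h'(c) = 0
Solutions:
 h(c) = C1*exp(6*c/5)


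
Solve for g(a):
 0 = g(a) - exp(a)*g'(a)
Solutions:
 g(a) = C1*exp(-exp(-a))


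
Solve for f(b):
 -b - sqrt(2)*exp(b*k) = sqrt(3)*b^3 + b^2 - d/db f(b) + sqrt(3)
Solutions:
 f(b) = C1 + sqrt(3)*b^4/4 + b^3/3 + b^2/2 + sqrt(3)*b + sqrt(2)*exp(b*k)/k


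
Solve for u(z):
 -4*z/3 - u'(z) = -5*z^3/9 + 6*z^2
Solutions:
 u(z) = C1 + 5*z^4/36 - 2*z^3 - 2*z^2/3


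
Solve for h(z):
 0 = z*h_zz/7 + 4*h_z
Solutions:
 h(z) = C1 + C2/z^27


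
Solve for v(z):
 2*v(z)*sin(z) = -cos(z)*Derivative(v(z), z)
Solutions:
 v(z) = C1*cos(z)^2


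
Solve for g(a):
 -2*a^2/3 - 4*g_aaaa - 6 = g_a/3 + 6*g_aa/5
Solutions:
 g(a) = C1 + C2*exp(15^(1/3)*a*(-6*5^(1/3)/(25 + sqrt(985))^(1/3) + 3^(1/3)*(25 + sqrt(985))^(1/3))/60)*sin(3^(1/6)*5^(1/3)*a*(2*3^(2/3)*5^(1/3)/(25 + sqrt(985))^(1/3) + (25 + sqrt(985))^(1/3))/20) + C3*exp(15^(1/3)*a*(-6*5^(1/3)/(25 + sqrt(985))^(1/3) + 3^(1/3)*(25 + sqrt(985))^(1/3))/60)*cos(3^(1/6)*5^(1/3)*a*(2*3^(2/3)*5^(1/3)/(25 + sqrt(985))^(1/3) + (25 + sqrt(985))^(1/3))/20) + C4*exp(-15^(1/3)*a*(-6*5^(1/3)/(25 + sqrt(985))^(1/3) + 3^(1/3)*(25 + sqrt(985))^(1/3))/30) - 2*a^3/3 + 36*a^2/5 - 1746*a/25


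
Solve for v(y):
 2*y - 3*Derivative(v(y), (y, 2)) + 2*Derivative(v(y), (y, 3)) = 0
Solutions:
 v(y) = C1 + C2*y + C3*exp(3*y/2) + y^3/9 + 2*y^2/9


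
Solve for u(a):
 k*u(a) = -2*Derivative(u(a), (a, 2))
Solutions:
 u(a) = C1*exp(-sqrt(2)*a*sqrt(-k)/2) + C2*exp(sqrt(2)*a*sqrt(-k)/2)


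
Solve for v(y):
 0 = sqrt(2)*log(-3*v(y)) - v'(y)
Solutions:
 -sqrt(2)*Integral(1/(log(-_y) + log(3)), (_y, v(y)))/2 = C1 - y


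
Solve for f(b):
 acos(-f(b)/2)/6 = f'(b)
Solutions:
 Integral(1/acos(-_y/2), (_y, f(b))) = C1 + b/6


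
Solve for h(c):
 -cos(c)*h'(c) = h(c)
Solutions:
 h(c) = C1*sqrt(sin(c) - 1)/sqrt(sin(c) + 1)


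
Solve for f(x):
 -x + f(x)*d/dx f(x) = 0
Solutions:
 f(x) = -sqrt(C1 + x^2)
 f(x) = sqrt(C1 + x^2)


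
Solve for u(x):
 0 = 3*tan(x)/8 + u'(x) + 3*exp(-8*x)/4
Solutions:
 u(x) = C1 - 3*log(tan(x)^2 + 1)/16 + 3*exp(-8*x)/32


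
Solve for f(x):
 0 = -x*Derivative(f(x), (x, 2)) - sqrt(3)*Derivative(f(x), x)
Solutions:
 f(x) = C1 + C2*x^(1 - sqrt(3))


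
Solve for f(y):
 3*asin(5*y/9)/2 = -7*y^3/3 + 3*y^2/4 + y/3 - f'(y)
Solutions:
 f(y) = C1 - 7*y^4/12 + y^3/4 + y^2/6 - 3*y*asin(5*y/9)/2 - 3*sqrt(81 - 25*y^2)/10


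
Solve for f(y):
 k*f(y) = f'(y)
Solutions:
 f(y) = C1*exp(k*y)


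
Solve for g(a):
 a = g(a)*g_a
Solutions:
 g(a) = -sqrt(C1 + a^2)
 g(a) = sqrt(C1 + a^2)


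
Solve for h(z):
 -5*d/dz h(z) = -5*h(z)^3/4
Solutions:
 h(z) = -sqrt(2)*sqrt(-1/(C1 + z))
 h(z) = sqrt(2)*sqrt(-1/(C1 + z))


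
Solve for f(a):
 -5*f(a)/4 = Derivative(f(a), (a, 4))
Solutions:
 f(a) = (C1*sin(5^(1/4)*a/2) + C2*cos(5^(1/4)*a/2))*exp(-5^(1/4)*a/2) + (C3*sin(5^(1/4)*a/2) + C4*cos(5^(1/4)*a/2))*exp(5^(1/4)*a/2)


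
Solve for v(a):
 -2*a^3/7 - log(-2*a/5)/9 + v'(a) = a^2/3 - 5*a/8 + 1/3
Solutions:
 v(a) = C1 + a^4/14 + a^3/9 - 5*a^2/16 + a*log(-a)/9 + a*(-log(5) + log(2) + 2)/9


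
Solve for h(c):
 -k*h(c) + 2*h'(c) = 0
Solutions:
 h(c) = C1*exp(c*k/2)


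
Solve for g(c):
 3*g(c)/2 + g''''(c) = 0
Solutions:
 g(c) = (C1*sin(6^(1/4)*c/2) + C2*cos(6^(1/4)*c/2))*exp(-6^(1/4)*c/2) + (C3*sin(6^(1/4)*c/2) + C4*cos(6^(1/4)*c/2))*exp(6^(1/4)*c/2)


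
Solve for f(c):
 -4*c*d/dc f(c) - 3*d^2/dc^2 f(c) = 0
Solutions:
 f(c) = C1 + C2*erf(sqrt(6)*c/3)


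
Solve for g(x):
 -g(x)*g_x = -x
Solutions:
 g(x) = -sqrt(C1 + x^2)
 g(x) = sqrt(C1 + x^2)


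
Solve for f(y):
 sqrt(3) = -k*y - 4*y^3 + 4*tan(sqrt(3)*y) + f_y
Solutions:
 f(y) = C1 + k*y^2/2 + y^4 + sqrt(3)*y + 4*sqrt(3)*log(cos(sqrt(3)*y))/3


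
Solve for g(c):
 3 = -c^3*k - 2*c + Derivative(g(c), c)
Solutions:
 g(c) = C1 + c^4*k/4 + c^2 + 3*c


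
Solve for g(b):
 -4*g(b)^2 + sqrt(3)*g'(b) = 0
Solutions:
 g(b) = -3/(C1 + 4*sqrt(3)*b)


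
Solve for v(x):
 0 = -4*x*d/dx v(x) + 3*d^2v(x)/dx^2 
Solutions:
 v(x) = C1 + C2*erfi(sqrt(6)*x/3)


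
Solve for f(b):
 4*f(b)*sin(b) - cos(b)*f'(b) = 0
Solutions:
 f(b) = C1/cos(b)^4


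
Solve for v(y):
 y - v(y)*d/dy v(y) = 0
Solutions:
 v(y) = -sqrt(C1 + y^2)
 v(y) = sqrt(C1 + y^2)


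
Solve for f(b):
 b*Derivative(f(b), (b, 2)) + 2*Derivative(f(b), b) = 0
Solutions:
 f(b) = C1 + C2/b


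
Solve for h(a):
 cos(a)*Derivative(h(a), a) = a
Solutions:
 h(a) = C1 + Integral(a/cos(a), a)


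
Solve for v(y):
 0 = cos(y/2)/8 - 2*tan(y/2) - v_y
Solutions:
 v(y) = C1 + 4*log(cos(y/2)) + sin(y/2)/4


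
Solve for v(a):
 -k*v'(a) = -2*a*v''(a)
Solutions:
 v(a) = C1 + a^(re(k)/2 + 1)*(C2*sin(log(a)*Abs(im(k))/2) + C3*cos(log(a)*im(k)/2))


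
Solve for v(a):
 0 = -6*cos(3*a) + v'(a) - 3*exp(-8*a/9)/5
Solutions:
 v(a) = C1 + 2*sin(3*a) - 27*exp(-8*a/9)/40


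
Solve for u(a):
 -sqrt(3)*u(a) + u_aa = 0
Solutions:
 u(a) = C1*exp(-3^(1/4)*a) + C2*exp(3^(1/4)*a)


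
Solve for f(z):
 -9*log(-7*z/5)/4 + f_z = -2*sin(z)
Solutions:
 f(z) = C1 + 9*z*log(-z)/4 - 9*z*log(5)/4 - 9*z/4 + 9*z*log(7)/4 + 2*cos(z)


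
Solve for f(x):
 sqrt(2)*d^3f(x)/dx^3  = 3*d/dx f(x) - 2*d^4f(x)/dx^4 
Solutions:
 f(x) = C1 + C2*exp(-x*(2^(2/3)/(-sqrt(2) + sqrt(-2 + (81 - sqrt(2))^2) + 81)^(1/3) + 2*sqrt(2) + 2^(1/3)*(-sqrt(2) + sqrt(-2 + (81 - sqrt(2))^2) + 81)^(1/3))/12)*sin(2^(1/3)*sqrt(3)*x*(-(-sqrt(2) + sqrt(-2 + (81 - sqrt(2))^2) + 81)^(1/3) + 2^(1/3)/(-sqrt(2) + sqrt(-2 + (81 - sqrt(2))^2) + 81)^(1/3))/12) + C3*exp(-x*(2^(2/3)/(-sqrt(2) + sqrt(-2 + (81 - sqrt(2))^2) + 81)^(1/3) + 2*sqrt(2) + 2^(1/3)*(-sqrt(2) + sqrt(-2 + (81 - sqrt(2))^2) + 81)^(1/3))/12)*cos(2^(1/3)*sqrt(3)*x*(-(-sqrt(2) + sqrt(-2 + (81 - sqrt(2))^2) + 81)^(1/3) + 2^(1/3)/(-sqrt(2) + sqrt(-2 + (81 - sqrt(2))^2) + 81)^(1/3))/12) + C4*exp(x*(-sqrt(2) + 2^(2/3)/(-sqrt(2) + sqrt(-2 + (81 - sqrt(2))^2) + 81)^(1/3) + 2^(1/3)*(-sqrt(2) + sqrt(-2 + (81 - sqrt(2))^2) + 81)^(1/3))/6)


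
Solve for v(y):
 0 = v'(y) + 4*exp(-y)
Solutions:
 v(y) = C1 + 4*exp(-y)


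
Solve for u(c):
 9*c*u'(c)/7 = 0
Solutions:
 u(c) = C1


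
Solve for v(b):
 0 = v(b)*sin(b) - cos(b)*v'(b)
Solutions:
 v(b) = C1/cos(b)


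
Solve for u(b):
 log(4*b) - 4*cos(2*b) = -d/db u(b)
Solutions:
 u(b) = C1 - b*log(b) - 2*b*log(2) + b + 2*sin(2*b)


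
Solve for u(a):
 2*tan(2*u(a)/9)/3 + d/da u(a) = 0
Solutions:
 u(a) = -9*asin(C1*exp(-4*a/27))/2 + 9*pi/2
 u(a) = 9*asin(C1*exp(-4*a/27))/2
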